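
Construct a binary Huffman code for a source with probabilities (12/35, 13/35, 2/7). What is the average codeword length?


Huffman construction (repeatedly merge the two least-probable nodes; each merge adds 1 bit to every symbol beneath it): 2/7 + 12/35 = 22/35; 13/35 + 22/35 = 1. Resulting codeword lengths (in the order the probabilities were given): (2, 1, 2). L_avg = sum(p_i * l_i) = 12/35*2 + 13/35*1 + 2/7*2 = 57/35 = 1.6286

1.6286 bits


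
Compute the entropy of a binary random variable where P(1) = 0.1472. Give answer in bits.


H = -p*log2(p) - (1-p)*log2(1-p). -0.1472*log2(0.1472) = 0.406883; -0.8528*log2(0.8528) = 0.195906. H = 0.406883 + 0.195906 = 0.6028

0.6028 bits


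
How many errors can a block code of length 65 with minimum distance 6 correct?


Correction capability = floor((d-1)/2) = floor((6-1)/2) = 2

2 errors


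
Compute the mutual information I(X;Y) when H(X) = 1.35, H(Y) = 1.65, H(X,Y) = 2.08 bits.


I(X;Y) = H(X) + H(Y) - H(X,Y) = 1.35 + 1.65 - 2.08 = 0.92

0.92 bits


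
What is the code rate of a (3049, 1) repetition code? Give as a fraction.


Rate = k/n = 1/3049

1/3049


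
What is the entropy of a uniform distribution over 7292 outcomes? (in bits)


H = log2(n) = log2(7292) = 12.8321

12.8321 bits


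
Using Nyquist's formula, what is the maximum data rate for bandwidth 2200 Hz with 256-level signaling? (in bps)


Rate = 2 * B * log2(M) = 2 * 2200 * 8.0 = 35200.0

35200.0 bps


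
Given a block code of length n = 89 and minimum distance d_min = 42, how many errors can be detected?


Detection capability = d_min - 1 = 42 - 1 = 41

41 errors


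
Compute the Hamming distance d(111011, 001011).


Count differing positions: ^ ^ . . . . = 2 differences

2


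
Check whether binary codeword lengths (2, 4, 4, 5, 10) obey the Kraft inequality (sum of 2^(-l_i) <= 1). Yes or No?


Kraft sum = sum(2^(-l_i)) = 0.4072, need <= 1. Result: satisfied (a binary prefix-free code with these lengths exists)

Yes


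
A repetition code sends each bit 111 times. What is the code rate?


Rate = k/n = 1/111

1/111


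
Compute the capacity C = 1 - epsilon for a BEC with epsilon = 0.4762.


C = 1 - epsilon = 1 - 0.4762 = 0.5238

0.5238 bits


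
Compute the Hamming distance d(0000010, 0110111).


Count differing positions: . ^ ^ . ^ . ^ = 4 differences

4


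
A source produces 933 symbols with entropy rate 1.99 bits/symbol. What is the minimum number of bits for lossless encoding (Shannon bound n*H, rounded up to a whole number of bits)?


Minimum bits >= n * H = 933 * 1.99 = 1856.67, rounded up to a whole number of bits = 1857

1857 bits


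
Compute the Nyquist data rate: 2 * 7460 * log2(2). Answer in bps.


Rate = 2 * B * log2(M) = 2 * 7460 * 1.0 = 14920.0

14920.0 bps


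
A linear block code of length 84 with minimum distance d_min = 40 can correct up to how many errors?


Correction capability = floor((d-1)/2) = floor((40-1)/2) = 19

19 errors


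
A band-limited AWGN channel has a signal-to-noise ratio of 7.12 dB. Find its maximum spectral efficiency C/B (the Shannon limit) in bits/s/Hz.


SNR_linear = 10^(7.12/10) = 5.1523; C/B = log2(1 + SNR_linear) = log2(1 + 5.1523) = 2.6211

2.6211 bits/s/Hz


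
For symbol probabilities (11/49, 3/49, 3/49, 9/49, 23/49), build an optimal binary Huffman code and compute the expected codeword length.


Huffman construction (repeatedly merge the two least-probable nodes; each merge adds 1 bit to every symbol beneath it): 3/49 + 3/49 = 6/49; 6/49 + 9/49 = 15/49; 11/49 + 15/49 = 26/49; 23/49 + 26/49 = 1. Resulting codeword lengths (in the order the probabilities were given): (2, 4, 4, 3, 1). L_avg = sum(p_i * l_i) = 11/49*2 + 3/49*4 + 3/49*4 + 9/49*3 + 23/49*1 = 96/49 = 1.9592

1.9592 bits


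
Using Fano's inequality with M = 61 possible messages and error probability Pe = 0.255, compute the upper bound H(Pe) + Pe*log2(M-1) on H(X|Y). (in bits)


H(Pe) = -Pe*log2(Pe) - (1-Pe)*log2(1-Pe) = -0.255*log2(0.255) - 0.745*log2(0.745) = 0.502715 + 0.316392 = 0.8191. Pe*log2(M-1) = 0.255*log2(60) = 1.506257. Bound = H(Pe) + Pe*log2(M-1) = 0.502715 + 0.316392 + 1.506257 = 2.3254

2.3254 bits


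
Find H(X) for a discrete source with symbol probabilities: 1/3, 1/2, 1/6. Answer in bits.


H = -sum(p_i * log2(p_i)). Terms: -(1/3)*log2(1/3) = 0.528321; -(1/2)*log2(1/2) = 0.500000; -(1/6)*log2(1/6) = 0.430827. H = 0.528321 + 0.500000 + 0.430827 = 1.4591

1.4591 bits


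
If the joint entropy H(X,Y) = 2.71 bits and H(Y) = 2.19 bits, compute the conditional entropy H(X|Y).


H(X|Y) = H(X,Y) - H(Y) = 2.71 - 2.19 = 0.52

0.52 bits


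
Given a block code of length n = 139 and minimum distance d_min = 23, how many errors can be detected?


Detection capability = d_min - 1 = 23 - 1 = 22

22 errors


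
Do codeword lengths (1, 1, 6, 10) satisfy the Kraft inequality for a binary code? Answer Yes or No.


Kraft sum = sum(2^(-l_i)) = 1.0166, need <= 1. Result: violated (a binary prefix-free code with these lengths cannot exist)

No


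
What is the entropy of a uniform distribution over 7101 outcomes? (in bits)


H = log2(n) = log2(7101) = 12.7938

12.7938 bits


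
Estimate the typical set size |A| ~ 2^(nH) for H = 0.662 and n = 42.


log2|A_typical| = nH = 42 * 0.662 = 27.804, so |A_typical| ~ 2^27.804 = 2.343e+08

2.343e+08


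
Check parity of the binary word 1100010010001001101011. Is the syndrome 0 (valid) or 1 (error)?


Syndrome = XOR of all bits = 1 XOR 1 XOR 0 XOR 0 XOR 0 XOR 1 XOR 0 XOR 0 XOR 1 XOR 0 XOR 0 XOR 0 XOR 1 XOR 0 XOR 0 XOR 1 XOR 1 XOR 0 XOR 1 XOR 0 XOR 1 XOR 1 = 0

0


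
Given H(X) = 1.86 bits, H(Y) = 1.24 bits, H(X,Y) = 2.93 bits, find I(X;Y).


I(X;Y) = H(X) + H(Y) - H(X,Y) = 1.86 + 1.24 - 2.93 = 0.17

0.17 bits


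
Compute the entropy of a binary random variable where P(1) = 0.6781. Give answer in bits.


H = -p*log2(p) - (1-p)*log2(1-p). -0.6781*log2(0.6781) = 0.380028; -0.3219*log2(0.3219) = 0.526408. H = 0.380028 + 0.526408 = 0.9064

0.9064 bits


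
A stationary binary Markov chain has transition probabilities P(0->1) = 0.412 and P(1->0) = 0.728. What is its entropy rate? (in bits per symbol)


Stationary distribution: pi_0 = p10/(p01+p10) = 0.6386, pi_1 = 0.3614. Entropy rate H' = pi_0*H(p01) + pi_1*H(p10) = 0.6386*0.9775 + 0.3614*0.8443 = 0.9294

0.9294 bits/symbol


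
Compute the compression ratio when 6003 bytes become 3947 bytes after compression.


Ratio = original / compressed = 6003 / 3947 = 1.5209

1.5209


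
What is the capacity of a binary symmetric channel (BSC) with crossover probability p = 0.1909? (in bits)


H(p) = -p*log2(p) - (1-p)*log2(1-p) = -0.1909*log2(0.1909) - 0.8091*log2(0.8091) = 0.456081 + 0.247269 = 0.7034. C = 1 - H(p) = 1 - 0.7034 = 0.2966

0.2966 bits


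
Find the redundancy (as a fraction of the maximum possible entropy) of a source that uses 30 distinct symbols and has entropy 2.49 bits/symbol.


H_max = log2(K) = log2(30) = 4.9069 bits/symbol. Redundancy = 1 - H/H_max = 1 - 2.49/4.9069 = 1 - 0.5074 = 0.4926

0.4926


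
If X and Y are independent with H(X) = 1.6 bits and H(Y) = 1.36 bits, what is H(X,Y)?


For independent variables, H(X,Y) = H(X) + H(Y) = 1.6 + 1.36 = 2.96

2.96 bits


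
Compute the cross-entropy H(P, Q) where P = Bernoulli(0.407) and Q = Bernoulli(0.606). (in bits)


H(P,Q) = -p*log2(q) - (1-p)*log2(1-q). -0.407*log2(0.606) = 0.294102; -0.593*log2(0.394) = 0.796833. H(P,Q) = 0.294102 + 0.796833 = 1.0909

1.0909 bits


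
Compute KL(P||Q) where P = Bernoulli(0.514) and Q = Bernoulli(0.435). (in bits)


KL = p*log2(p/q) + (1-p)*log2((1-p)/(1-q)) = 0.514*log2(0.514/0.435) + 0.486*log2(0.486/0.565) = 0.0181

0.0181 bits


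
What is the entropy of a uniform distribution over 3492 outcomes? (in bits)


H = log2(n) = log2(3492) = 11.7698

11.7698 bits


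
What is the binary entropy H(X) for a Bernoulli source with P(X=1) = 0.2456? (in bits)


H = -p*log2(p) - (1-p)*log2(1-p). -0.2456*log2(0.2456) = 0.497492; -0.7544*log2(0.7544) = 0.306738. H = 0.497492 + 0.306738 = 0.8042

0.8042 bits


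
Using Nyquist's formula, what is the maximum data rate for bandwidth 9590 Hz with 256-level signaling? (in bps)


Rate = 2 * B * log2(M) = 2 * 9590 * 8.0 = 153440.0

153440.0 bps


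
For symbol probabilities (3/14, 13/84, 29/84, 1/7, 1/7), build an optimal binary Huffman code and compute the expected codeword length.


Huffman construction (repeatedly merge the two least-probable nodes; each merge adds 1 bit to every symbol beneath it): 1/7 + 1/7 = 2/7; 13/84 + 3/14 = 31/84; 2/7 + 29/84 = 53/84; 31/84 + 53/84 = 1. Resulting codeword lengths (in the order the probabilities were given): (2, 2, 2, 3, 3). L_avg = sum(p_i * l_i) = 3/14*2 + 13/84*2 + 29/84*2 + 1/7*3 + 1/7*3 = 16/7 = 2.2857

2.2857 bits


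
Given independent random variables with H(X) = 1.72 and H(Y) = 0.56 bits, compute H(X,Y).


For independent variables, H(X,Y) = H(X) + H(Y) = 1.72 + 0.56 = 2.28

2.28 bits


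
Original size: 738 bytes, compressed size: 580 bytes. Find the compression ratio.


Ratio = original / compressed = 738 / 580 = 1.2724

1.2724


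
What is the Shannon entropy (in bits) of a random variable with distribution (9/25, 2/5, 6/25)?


H = -sum(p_i * log2(p_i)). Terms: -(9/25)*log2(9/25) = 0.530615; -(2/5)*log2(2/5) = 0.528771; -(6/25)*log2(6/25) = 0.494134. H = 0.530615 + 0.528771 + 0.494134 = 1.5535

1.5535 bits


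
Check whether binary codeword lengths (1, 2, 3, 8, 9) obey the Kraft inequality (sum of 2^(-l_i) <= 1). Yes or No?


Kraft sum = sum(2^(-l_i)) = 0.8809, need <= 1. Result: satisfied (a binary prefix-free code with these lengths exists)

Yes


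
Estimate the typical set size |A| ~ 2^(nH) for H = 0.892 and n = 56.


log2|A_typical| = nH = 56 * 0.892 = 49.952, so |A_typical| ~ 2^49.952 = 1.089e+15

1.089e+15


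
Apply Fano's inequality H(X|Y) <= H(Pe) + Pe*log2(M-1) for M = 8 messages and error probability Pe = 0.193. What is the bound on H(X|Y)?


H(Pe) = -Pe*log2(Pe) - (1-Pe)*log2(1-Pe) = -0.193*log2(0.193) - 0.807*log2(0.807) = 0.458052 + 0.249653 = 0.7077. Pe*log2(M-1) = 0.193*log2(7) = 0.541819. Bound = H(Pe) + Pe*log2(M-1) = 0.458052 + 0.249653 + 0.541819 = 1.2495

1.2495 bits


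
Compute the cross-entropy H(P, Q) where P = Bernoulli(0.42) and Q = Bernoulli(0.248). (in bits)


H(P,Q) = -p*log2(q) - (1-p)*log2(1-q). -0.42*log2(0.248) = 0.844867; -0.58*log2(0.752) = 0.238493. H(P,Q) = 0.844867 + 0.238493 = 1.0834

1.0834 bits


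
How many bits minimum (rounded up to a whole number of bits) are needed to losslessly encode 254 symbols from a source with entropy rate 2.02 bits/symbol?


Minimum bits >= n * H = 254 * 2.02 = 513.08, rounded up to a whole number of bits = 514

514 bits


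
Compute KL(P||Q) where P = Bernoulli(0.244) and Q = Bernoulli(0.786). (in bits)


KL = p*log2(p/q) + (1-p)*log2((1-p)/(1-q)) = 0.244*log2(0.244/0.786) + 0.756*log2(0.756/0.214) = 0.9647

0.9647 bits


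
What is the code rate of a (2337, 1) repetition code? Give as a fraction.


Rate = k/n = 1/2337

1/2337


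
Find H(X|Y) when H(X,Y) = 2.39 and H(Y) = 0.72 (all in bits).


H(X|Y) = H(X,Y) - H(Y) = 2.39 - 0.72 = 1.67

1.67 bits


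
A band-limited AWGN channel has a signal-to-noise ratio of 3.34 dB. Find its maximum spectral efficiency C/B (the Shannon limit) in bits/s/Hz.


SNR_linear = 10^(3.34/10) = 2.1577; C/B = log2(1 + SNR_linear) = log2(1 + 2.1577) = 1.6589

1.6589 bits/s/Hz


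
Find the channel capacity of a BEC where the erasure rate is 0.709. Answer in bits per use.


C = 1 - epsilon = 1 - 0.709 = 0.291

0.291 bits


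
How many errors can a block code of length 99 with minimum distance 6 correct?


Correction capability = floor((d-1)/2) = floor((6-1)/2) = 2

2 errors


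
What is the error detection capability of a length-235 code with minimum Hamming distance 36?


Detection capability = d_min - 1 = 36 - 1 = 35

35 errors


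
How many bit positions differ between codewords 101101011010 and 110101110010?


Count differing positions: . ^ ^ . . . ^ . ^ . . . = 4 differences

4


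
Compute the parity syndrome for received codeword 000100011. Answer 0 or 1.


Syndrome = XOR of all bits = 0 XOR 0 XOR 0 XOR 1 XOR 0 XOR 0 XOR 0 XOR 1 XOR 1 = 1

1


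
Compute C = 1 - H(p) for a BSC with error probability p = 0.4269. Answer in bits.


H(p) = -p*log2(p) - (1-p)*log2(1-p) = -0.4269*log2(0.4269) - 0.5731*log2(0.5731) = 0.524246 + 0.460280 = 0.9845. C = 1 - H(p) = 1 - 0.9845 = 0.0155

0.0155 bits


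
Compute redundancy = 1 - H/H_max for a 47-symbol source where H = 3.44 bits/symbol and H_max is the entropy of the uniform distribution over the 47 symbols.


H_max = log2(K) = log2(47) = 5.5546 bits/symbol. Redundancy = 1 - H/H_max = 1 - 3.44/5.5546 = 1 - 0.6193 = 0.3807

0.3807


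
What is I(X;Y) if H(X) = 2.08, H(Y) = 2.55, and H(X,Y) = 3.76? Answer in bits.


I(X;Y) = H(X) + H(Y) - H(X,Y) = 2.08 + 2.55 - 3.76 = 0.87

0.87 bits


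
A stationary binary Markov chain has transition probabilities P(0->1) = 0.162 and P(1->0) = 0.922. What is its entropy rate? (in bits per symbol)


Stationary distribution: pi_0 = p10/(p01+p10) = 0.8506, pi_1 = 0.1494. Entropy rate H' = pi_0*H(p01) + pi_1*H(p10) = 0.8506*0.6391 + 0.1494*0.3951 = 0.6026

0.6026 bits/symbol


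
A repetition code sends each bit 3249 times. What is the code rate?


Rate = k/n = 1/3249

1/3249


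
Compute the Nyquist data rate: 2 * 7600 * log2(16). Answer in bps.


Rate = 2 * B * log2(M) = 2 * 7600 * 4.0 = 60800.0

60800.0 bps


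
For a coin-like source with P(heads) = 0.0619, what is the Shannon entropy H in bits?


H = -p*log2(p) - (1-p)*log2(1-p). -0.0619*log2(0.0619) = 0.248461; -0.9381*log2(0.9381) = 0.086480. H = 0.248461 + 0.086480 = 0.3349

0.3349 bits


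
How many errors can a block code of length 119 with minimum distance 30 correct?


Correction capability = floor((d-1)/2) = floor((30-1)/2) = 14

14 errors


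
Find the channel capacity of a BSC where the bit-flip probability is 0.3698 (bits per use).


H(p) = -p*log2(p) - (1-p)*log2(1-p) = -0.3698*log2(0.3698) - 0.6302*log2(0.6302) = 0.530731 + 0.419788 = 0.9505. C = 1 - H(p) = 1 - 0.9505 = 0.0495

0.0495 bits


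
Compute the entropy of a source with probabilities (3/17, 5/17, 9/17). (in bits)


H = -sum(p_i * log2(p_i)). Terms: -(3/17)*log2(3/17) = 0.441618; -(5/17)*log2(5/17) = 0.519275; -(9/17)*log2(9/17) = 0.485755. H = 0.441618 + 0.519275 + 0.485755 = 1.4466

1.4466 bits


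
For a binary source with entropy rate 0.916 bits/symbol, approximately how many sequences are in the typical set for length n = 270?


log2|A_typical| = nH = 270 * 0.916 = 247.32, so |A_typical| ~ 2^247.32 = 2.823e+74

2.823e+74


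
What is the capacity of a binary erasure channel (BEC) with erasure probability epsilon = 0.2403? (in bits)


C = 1 - epsilon = 1 - 0.2403 = 0.7597

0.7597 bits


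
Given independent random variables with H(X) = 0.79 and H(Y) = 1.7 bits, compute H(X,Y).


For independent variables, H(X,Y) = H(X) + H(Y) = 0.79 + 1.7 = 2.49

2.49 bits


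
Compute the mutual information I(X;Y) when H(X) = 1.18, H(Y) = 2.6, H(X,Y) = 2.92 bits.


I(X;Y) = H(X) + H(Y) - H(X,Y) = 1.18 + 2.6 - 2.92 = 0.86

0.86 bits


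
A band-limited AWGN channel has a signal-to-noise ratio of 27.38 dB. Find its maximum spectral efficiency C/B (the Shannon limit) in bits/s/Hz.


SNR_linear = 10^(27.38/10) = 547.016; C/B = log2(1 + SNR_linear) = log2(1 + 547.016) = 9.0981

9.0981 bits/s/Hz


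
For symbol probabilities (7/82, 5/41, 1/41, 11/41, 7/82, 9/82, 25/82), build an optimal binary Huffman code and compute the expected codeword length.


Huffman construction (repeatedly merge the two least-probable nodes; each merge adds 1 bit to every symbol beneath it): 1/41 + 7/82 = 9/82; 7/82 + 9/82 = 8/41; 9/82 + 5/41 = 19/82; 8/41 + 19/82 = 35/82; 11/41 + 25/82 = 47/82; 35/82 + 47/82 = 1. Resulting codeword lengths (in the order the probabilities were given): (4, 3, 4, 2, 3, 3, 2). L_avg = sum(p_i * l_i) = 7/82*4 + 5/41*3 + 1/41*4 + 11/41*2 + 7/82*3 + 9/82*3 + 25/82*2 = 104/41 = 2.5366

2.5366 bits


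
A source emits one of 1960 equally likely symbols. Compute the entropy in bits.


H = log2(n) = log2(1960) = 10.9366

10.9366 bits


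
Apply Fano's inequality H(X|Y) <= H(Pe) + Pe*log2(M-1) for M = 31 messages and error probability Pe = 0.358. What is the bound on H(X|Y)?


H(Pe) = -Pe*log2(Pe) - (1-Pe)*log2(1-Pe) = -0.358*log2(0.358) - 0.642*log2(0.642) = 0.530545 + 0.410466 = 0.941. Pe*log2(M-1) = 0.358*log2(30) = 1.756667. Bound = H(Pe) + Pe*log2(M-1) = 0.530545 + 0.410466 + 1.756667 = 2.6977

2.6977 bits


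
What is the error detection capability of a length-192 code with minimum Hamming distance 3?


Detection capability = d_min - 1 = 3 - 1 = 2

2 errors


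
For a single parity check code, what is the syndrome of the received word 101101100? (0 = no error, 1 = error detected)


Syndrome = XOR of all bits = 1 XOR 0 XOR 1 XOR 1 XOR 0 XOR 1 XOR 1 XOR 0 XOR 0 = 1

1


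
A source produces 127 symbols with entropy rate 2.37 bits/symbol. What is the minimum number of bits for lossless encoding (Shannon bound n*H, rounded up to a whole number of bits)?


Minimum bits >= n * H = 127 * 2.37 = 300.99, rounded up to a whole number of bits = 301

301 bits


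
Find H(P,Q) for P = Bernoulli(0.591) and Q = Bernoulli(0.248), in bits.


H(P,Q) = -p*log2(q) - (1-p)*log2(1-q). -0.591*log2(0.248) = 1.188848; -0.409*log2(0.752) = 0.168179. H(P,Q) = 1.188848 + 0.168179 = 1.357

1.357 bits


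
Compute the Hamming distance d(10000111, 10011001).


Count differing positions: . . . ^ ^ ^ ^ . = 4 differences

4


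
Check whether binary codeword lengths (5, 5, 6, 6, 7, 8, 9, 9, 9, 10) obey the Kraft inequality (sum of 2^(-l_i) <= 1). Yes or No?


Kraft sum = sum(2^(-l_i)) = 0.1123, need <= 1. Result: satisfied (a binary prefix-free code with these lengths exists)

Yes


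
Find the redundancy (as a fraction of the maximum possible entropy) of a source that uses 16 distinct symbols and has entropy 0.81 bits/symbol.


H_max = log2(K) = log2(16) = 4.0 bits/symbol. Redundancy = 1 - H/H_max = 1 - 0.81/4.0 = 1 - 0.2025 = 0.7975

0.7975


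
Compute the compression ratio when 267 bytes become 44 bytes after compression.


Ratio = original / compressed = 267 / 44 = 6.0682

6.0682


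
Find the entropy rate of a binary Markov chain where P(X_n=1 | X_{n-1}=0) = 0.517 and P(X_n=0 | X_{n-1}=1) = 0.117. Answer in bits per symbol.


Stationary distribution: pi_0 = p10/(p01+p10) = 0.1845, pi_1 = 0.8155. Entropy rate H' = pi_0*H(p01) + pi_1*H(p10) = 0.1845*0.9992 + 0.8155*0.5207 = 0.609

0.609 bits/symbol


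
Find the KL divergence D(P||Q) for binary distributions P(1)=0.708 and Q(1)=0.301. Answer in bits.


KL = p*log2(p/q) + (1-p)*log2((1-p)/(1-q)) = 0.708*log2(0.708/0.301) + 0.292*log2(0.292/0.699) = 0.5059

0.5059 bits


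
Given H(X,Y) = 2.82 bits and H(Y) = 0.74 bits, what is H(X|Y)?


H(X|Y) = H(X,Y) - H(Y) = 2.82 - 0.74 = 2.08

2.08 bits


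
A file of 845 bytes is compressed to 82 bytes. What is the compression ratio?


Ratio = original / compressed = 845 / 82 = 10.3049

10.3049


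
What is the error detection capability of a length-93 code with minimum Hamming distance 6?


Detection capability = d_min - 1 = 6 - 1 = 5

5 errors


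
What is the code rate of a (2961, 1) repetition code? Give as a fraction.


Rate = k/n = 1/2961

1/2961


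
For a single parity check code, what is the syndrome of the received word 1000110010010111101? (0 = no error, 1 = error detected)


Syndrome = XOR of all bits = 1 XOR 0 XOR 0 XOR 0 XOR 1 XOR 1 XOR 0 XOR 0 XOR 1 XOR 0 XOR 0 XOR 1 XOR 0 XOR 1 XOR 1 XOR 1 XOR 1 XOR 0 XOR 1 = 0

0


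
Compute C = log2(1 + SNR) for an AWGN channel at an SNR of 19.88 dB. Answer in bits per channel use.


SNR_linear = 10^(19.88/10) = 97.2747; C = log2(1 + SNR_linear) = log2(1 + 97.2747) = 6.6187

6.6187 bits/channel use


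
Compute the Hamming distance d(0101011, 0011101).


Count differing positions: . ^ ^ . ^ ^ . = 4 differences

4


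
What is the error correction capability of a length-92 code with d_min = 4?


Correction capability = floor((d-1)/2) = floor((4-1)/2) = 1

1 errors


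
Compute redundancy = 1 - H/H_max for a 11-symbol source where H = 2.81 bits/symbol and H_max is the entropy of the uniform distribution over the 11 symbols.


H_max = log2(K) = log2(11) = 3.4594 bits/symbol. Redundancy = 1 - H/H_max = 1 - 2.81/3.4594 = 1 - 0.8123 = 0.1877

0.1877


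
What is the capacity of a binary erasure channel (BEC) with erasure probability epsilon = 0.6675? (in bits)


C = 1 - epsilon = 1 - 0.6675 = 0.3325

0.3325 bits


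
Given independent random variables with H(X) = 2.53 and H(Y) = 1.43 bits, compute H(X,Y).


For independent variables, H(X,Y) = H(X) + H(Y) = 2.53 + 1.43 = 3.96

3.96 bits


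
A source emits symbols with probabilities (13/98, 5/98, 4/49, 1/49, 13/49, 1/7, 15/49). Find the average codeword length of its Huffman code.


Huffman construction (repeatedly merge the two least-probable nodes; each merge adds 1 bit to every symbol beneath it): 1/49 + 5/98 = 1/14; 1/14 + 4/49 = 15/98; 13/98 + 1/7 = 27/98; 15/98 + 13/49 = 41/98; 27/98 + 15/49 = 57/98; 41/98 + 57/98 = 1. Resulting codeword lengths (in the order the probabilities were given): (3, 4, 3, 4, 2, 3, 2). L_avg = sum(p_i * l_i) = 13/98*3 + 5/98*4 + 4/49*3 + 1/49*4 + 13/49*2 + 1/7*3 + 15/49*2 = 5/2 = 2.5

2.5 bits


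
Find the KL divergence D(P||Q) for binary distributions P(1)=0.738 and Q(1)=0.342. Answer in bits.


KL = p*log2(p/q) + (1-p)*log2((1-p)/(1-q)) = 0.738*log2(0.738/0.342) + 0.262*log2(0.262/0.658) = 0.4708

0.4708 bits


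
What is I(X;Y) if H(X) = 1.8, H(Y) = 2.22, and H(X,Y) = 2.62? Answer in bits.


I(X;Y) = H(X) + H(Y) - H(X,Y) = 1.8 + 2.22 - 2.62 = 1.4

1.4 bits


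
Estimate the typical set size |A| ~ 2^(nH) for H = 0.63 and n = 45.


log2|A_typical| = nH = 45 * 0.63 = 28.35, so |A_typical| ~ 2^28.35 = 3.421e+08

3.421e+08


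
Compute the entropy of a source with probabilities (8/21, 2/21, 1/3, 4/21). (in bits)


H = -sum(p_i * log2(p_i)). Terms: -(8/21)*log2(8/21) = 0.530407; -(2/21)*log2(2/21) = 0.323078; -(1/3)*log2(1/3) = 0.528321; -(4/21)*log2(4/21) = 0.455680. H = 0.530407 + 0.323078 + 0.528321 + 0.455680 = 1.8375

1.8375 bits


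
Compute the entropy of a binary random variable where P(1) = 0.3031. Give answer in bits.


H = -p*log2(p) - (1-p)*log2(1-p). -0.3031*log2(0.3031) = 0.521979; -0.6969*log2(0.6969) = 0.363068. H = 0.521979 + 0.363068 = 0.885

0.885 bits


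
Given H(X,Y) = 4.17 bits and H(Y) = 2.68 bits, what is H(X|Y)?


H(X|Y) = H(X,Y) - H(Y) = 4.17 - 2.68 = 1.49

1.49 bits


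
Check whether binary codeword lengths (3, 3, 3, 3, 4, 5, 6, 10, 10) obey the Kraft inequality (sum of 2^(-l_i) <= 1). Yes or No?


Kraft sum = sum(2^(-l_i)) = 0.6113, need <= 1. Result: satisfied (a binary prefix-free code with these lengths exists)

Yes


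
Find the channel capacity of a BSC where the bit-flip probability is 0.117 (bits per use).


H(p) = -p*log2(p) - (1-p)*log2(1-p) = -0.117*log2(0.117) - 0.883*log2(0.883) = 0.362164 + 0.158511 = 0.5207. C = 1 - H(p) = 1 - 0.5207 = 0.4793

0.4793 bits


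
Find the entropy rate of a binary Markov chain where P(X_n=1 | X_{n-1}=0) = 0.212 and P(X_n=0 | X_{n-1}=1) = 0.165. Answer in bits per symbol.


Stationary distribution: pi_0 = p10/(p01+p10) = 0.4377, pi_1 = 0.5623. Entropy rate H' = pi_0*H(p01) + pi_1*H(p10) = 0.4377*0.7453 + 0.5623*0.6461 = 0.6895

0.6895 bits/symbol


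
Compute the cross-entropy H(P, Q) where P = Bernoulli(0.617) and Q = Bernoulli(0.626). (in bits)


H(P,Q) = -p*log2(q) - (1-p)*log2(1-q). -0.617*log2(0.626) = 0.416947; -0.383*log2(0.374) = 0.543435. H(P,Q) = 0.416947 + 0.543435 = 0.9604

0.9604 bits


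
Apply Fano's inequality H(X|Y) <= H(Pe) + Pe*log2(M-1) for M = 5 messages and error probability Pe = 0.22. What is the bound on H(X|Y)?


H(Pe) = -Pe*log2(Pe) - (1-Pe)*log2(1-Pe) = -0.22*log2(0.22) - 0.78*log2(0.78) = 0.480573 + 0.279594 = 0.7602. Pe*log2(M-1) = 0.22*log2(4) = 0.440000. Bound = H(Pe) + Pe*log2(M-1) = 0.480573 + 0.279594 + 0.440000 = 1.2002

1.2002 bits


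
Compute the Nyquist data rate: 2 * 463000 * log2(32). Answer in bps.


Rate = 2 * B * log2(M) = 2 * 463000 * 5.0 = 4630000.0

4630000.0 bps


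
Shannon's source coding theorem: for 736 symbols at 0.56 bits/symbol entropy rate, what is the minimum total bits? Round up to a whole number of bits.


Minimum bits >= n * H = 736 * 0.56 = 412.16, rounded up to a whole number of bits = 413

413 bits


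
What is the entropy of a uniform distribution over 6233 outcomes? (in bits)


H = log2(n) = log2(6233) = 12.6057

12.6057 bits


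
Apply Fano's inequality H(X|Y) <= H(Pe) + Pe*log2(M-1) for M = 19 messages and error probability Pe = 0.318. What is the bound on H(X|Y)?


H(Pe) = -Pe*log2(Pe) - (1-Pe)*log2(1-Pe) = -0.318*log2(0.318) - 0.682*log2(0.682) = 0.525623 + 0.376571 = 0.9022. Pe*log2(M-1) = 0.318*log2(18) = 1.326036. Bound = H(Pe) + Pe*log2(M-1) = 0.525623 + 0.376571 + 1.326036 = 2.2282

2.2282 bits


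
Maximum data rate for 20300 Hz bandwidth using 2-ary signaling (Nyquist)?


Rate = 2 * B * log2(M) = 2 * 20300 * 1.0 = 40600.0

40600.0 bps


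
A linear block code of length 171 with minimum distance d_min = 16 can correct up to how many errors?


Correction capability = floor((d-1)/2) = floor((16-1)/2) = 7

7 errors


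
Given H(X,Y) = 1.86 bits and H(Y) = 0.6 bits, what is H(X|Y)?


H(X|Y) = H(X,Y) - H(Y) = 1.86 - 0.6 = 1.26

1.26 bits


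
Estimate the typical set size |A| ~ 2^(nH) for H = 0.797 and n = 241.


log2|A_typical| = nH = 241 * 0.797 = 192.077, so |A_typical| ~ 2^192.077 = 6.621e+57

6.621e+57


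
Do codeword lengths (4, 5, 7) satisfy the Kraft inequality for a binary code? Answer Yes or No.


Kraft sum = sum(2^(-l_i)) = 0.1016, need <= 1. Result: satisfied (a binary prefix-free code with these lengths exists)

Yes


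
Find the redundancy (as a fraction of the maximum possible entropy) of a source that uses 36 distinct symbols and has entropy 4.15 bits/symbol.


H_max = log2(K) = log2(36) = 5.1699 bits/symbol. Redundancy = 1 - H/H_max = 1 - 4.15/5.1699 = 1 - 0.8027 = 0.1973

0.1973


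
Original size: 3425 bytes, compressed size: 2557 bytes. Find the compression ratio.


Ratio = original / compressed = 3425 / 2557 = 1.3395

1.3395


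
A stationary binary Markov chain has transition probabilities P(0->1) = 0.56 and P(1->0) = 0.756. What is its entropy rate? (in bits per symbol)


Stationary distribution: pi_0 = p10/(p01+p10) = 0.5745, pi_1 = 0.4255. Entropy rate H' = pi_0*H(p01) + pi_1*H(p10) = 0.5745*0.9896 + 0.4255*0.8016 = 0.9096

0.9096 bits/symbol


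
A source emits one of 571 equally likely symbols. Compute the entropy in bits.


H = log2(n) = log2(571) = 9.1573

9.1573 bits


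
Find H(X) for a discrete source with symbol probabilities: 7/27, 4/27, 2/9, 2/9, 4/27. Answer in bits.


H = -sum(p_i * log2(p_i)). Terms: -(7/27)*log2(7/27) = 0.504916; -(4/27)*log2(4/27) = 0.408131; -(2/9)*log2(2/9) = 0.482206; -(2/9)*log2(2/9) = 0.482206; -(4/27)*log2(4/27) = 0.408131. H = 0.504916 + 0.408131 + 0.482206 + 0.482206 + 0.408131 = 2.2856

2.2856 bits


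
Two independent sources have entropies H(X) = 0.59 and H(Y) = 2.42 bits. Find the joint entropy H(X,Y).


For independent variables, H(X,Y) = H(X) + H(Y) = 0.59 + 2.42 = 3.01

3.01 bits


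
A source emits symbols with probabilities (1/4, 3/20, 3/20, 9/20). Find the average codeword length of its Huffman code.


Huffman construction (repeatedly merge the two least-probable nodes; each merge adds 1 bit to every symbol beneath it): 3/20 + 3/20 = 3/10; 1/4 + 3/10 = 11/20; 9/20 + 11/20 = 1. Resulting codeword lengths (in the order the probabilities were given): (2, 3, 3, 1). L_avg = sum(p_i * l_i) = 1/4*2 + 3/20*3 + 3/20*3 + 9/20*1 = 37/20 = 1.85

1.85 bits


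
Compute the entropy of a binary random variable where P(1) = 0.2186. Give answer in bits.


H = -p*log2(p) - (1-p)*log2(1-p). -0.2186*log2(0.2186) = 0.479529; -0.7814*log2(0.7814) = 0.278074. H = 0.479529 + 0.278074 = 0.7576

0.7576 bits


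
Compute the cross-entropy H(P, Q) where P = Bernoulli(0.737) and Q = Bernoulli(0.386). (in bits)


H(P,Q) = -p*log2(q) - (1-p)*log2(1-q). -0.737*log2(0.386) = 1.012142; -0.263*log2(0.614) = 0.185070. H(P,Q) = 1.012142 + 0.185070 = 1.1972

1.1972 bits


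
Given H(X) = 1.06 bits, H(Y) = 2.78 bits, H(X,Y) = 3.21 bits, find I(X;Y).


I(X;Y) = H(X) + H(Y) - H(X,Y) = 1.06 + 2.78 - 3.21 = 0.63

0.63 bits


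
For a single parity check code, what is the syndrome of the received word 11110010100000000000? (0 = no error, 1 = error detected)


Syndrome = XOR of all bits = 1 XOR 1 XOR 1 XOR 1 XOR 0 XOR 0 XOR 1 XOR 0 XOR 1 XOR 0 XOR 0 XOR 0 XOR 0 XOR 0 XOR 0 XOR 0 XOR 0 XOR 0 XOR 0 XOR 0 = 0

0


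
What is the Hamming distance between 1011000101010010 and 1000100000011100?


Count differing positions: . . ^ ^ ^ . . ^ . ^ . . ^ ^ ^ . = 8 differences

8


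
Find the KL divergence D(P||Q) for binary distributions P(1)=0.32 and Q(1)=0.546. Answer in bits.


KL = p*log2(p/q) + (1-p)*log2((1-p)/(1-q)) = 0.32*log2(0.32/0.546) + 0.68*log2(0.68/0.454) = 0.1497

0.1497 bits


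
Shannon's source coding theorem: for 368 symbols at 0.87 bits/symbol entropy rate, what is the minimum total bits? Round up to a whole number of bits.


Minimum bits >= n * H = 368 * 0.87 = 320.16, rounded up to a whole number of bits = 321

321 bits


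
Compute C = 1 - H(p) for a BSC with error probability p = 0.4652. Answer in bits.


H(p) = -p*log2(p) - (1-p)*log2(1-p) = -0.4652*log2(0.4652) - 0.5348*log2(0.5348) = 0.513617 + 0.482886 = 0.9965. C = 1 - H(p) = 1 - 0.9965 = 0.0035

0.0035 bits


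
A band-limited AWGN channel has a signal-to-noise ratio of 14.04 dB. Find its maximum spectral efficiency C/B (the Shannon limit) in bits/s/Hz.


SNR_linear = 10^(14.04/10) = 25.3513; C/B = log2(1 + SNR_linear) = log2(1 + 25.3513) = 4.7198

4.7198 bits/s/Hz


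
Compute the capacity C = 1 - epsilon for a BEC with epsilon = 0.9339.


C = 1 - epsilon = 1 - 0.9339 = 0.0661

0.0661 bits


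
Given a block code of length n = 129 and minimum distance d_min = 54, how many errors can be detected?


Detection capability = d_min - 1 = 54 - 1 = 53

53 errors


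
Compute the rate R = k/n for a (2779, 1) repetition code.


Rate = k/n = 1/2779

1/2779


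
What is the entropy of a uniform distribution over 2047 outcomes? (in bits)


H = log2(n) = log2(2047) = 10.9993

10.9993 bits


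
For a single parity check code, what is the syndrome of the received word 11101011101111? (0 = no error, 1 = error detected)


Syndrome = XOR of all bits = 1 XOR 1 XOR 1 XOR 0 XOR 1 XOR 0 XOR 1 XOR 1 XOR 1 XOR 0 XOR 1 XOR 1 XOR 1 XOR 1 = 1

1


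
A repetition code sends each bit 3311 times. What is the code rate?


Rate = k/n = 1/3311

1/3311


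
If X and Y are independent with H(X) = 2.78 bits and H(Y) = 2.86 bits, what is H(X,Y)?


For independent variables, H(X,Y) = H(X) + H(Y) = 2.78 + 2.86 = 5.64

5.64 bits


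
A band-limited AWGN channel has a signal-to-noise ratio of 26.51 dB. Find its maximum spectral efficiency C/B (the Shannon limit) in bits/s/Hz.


SNR_linear = 10^(26.51/10) = 447.7133; C/B = log2(1 + SNR_linear) = log2(1 + 447.7133) = 8.8097

8.8097 bits/s/Hz


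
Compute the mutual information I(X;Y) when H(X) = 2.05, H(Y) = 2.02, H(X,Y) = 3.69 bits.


I(X;Y) = H(X) + H(Y) - H(X,Y) = 2.05 + 2.02 - 3.69 = 0.38

0.38 bits


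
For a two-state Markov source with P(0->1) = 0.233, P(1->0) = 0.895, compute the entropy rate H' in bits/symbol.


Stationary distribution: pi_0 = p10/(p01+p10) = 0.7934, pi_1 = 0.2066. Entropy rate H' = pi_0*H(p01) + pi_1*H(p10) = 0.7934*0.7832 + 0.2066*0.4846 = 0.7215

0.7215 bits/symbol


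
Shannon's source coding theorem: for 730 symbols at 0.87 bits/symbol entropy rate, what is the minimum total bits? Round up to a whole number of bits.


Minimum bits >= n * H = 730 * 0.87 = 635.1, rounded up to a whole number of bits = 636

636 bits


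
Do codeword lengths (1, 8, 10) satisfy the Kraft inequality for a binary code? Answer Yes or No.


Kraft sum = sum(2^(-l_i)) = 0.5049, need <= 1. Result: satisfied (a binary prefix-free code with these lengths exists)

Yes


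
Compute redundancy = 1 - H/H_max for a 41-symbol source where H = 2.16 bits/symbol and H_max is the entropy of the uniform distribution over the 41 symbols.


H_max = log2(K) = log2(41) = 5.3576 bits/symbol. Redundancy = 1 - H/H_max = 1 - 2.16/5.3576 = 1 - 0.4032 = 0.5968

0.5968


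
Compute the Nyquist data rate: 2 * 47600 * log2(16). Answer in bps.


Rate = 2 * B * log2(M) = 2 * 47600 * 4.0 = 380800.0

380800.0 bps


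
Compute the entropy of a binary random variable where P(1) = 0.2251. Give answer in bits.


H = -p*log2(p) - (1-p)*log2(1-p). -0.2251*log2(0.2251) = 0.484272; -0.7749*log2(0.7749) = 0.285100. H = 0.484272 + 0.285100 = 0.7694

0.7694 bits


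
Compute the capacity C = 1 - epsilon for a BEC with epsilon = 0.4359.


C = 1 - epsilon = 1 - 0.4359 = 0.5641

0.5641 bits


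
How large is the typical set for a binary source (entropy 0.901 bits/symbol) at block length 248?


log2|A_typical| = nH = 248 * 0.901 = 223.448, so |A_typical| ~ 2^223.448 = 1.839e+67

1.839e+67


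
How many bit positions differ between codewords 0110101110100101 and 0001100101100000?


Count differing positions: . ^ ^ ^ . . ^ . ^ ^ . . . ^ . ^ = 8 differences

8


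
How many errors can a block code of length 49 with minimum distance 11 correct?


Correction capability = floor((d-1)/2) = floor((11-1)/2) = 5

5 errors


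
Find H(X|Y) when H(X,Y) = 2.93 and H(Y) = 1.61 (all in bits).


H(X|Y) = H(X,Y) - H(Y) = 2.93 - 1.61 = 1.32

1.32 bits


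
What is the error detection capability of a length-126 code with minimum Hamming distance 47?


Detection capability = d_min - 1 = 47 - 1 = 46

46 errors


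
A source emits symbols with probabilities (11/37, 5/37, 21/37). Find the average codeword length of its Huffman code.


Huffman construction (repeatedly merge the two least-probable nodes; each merge adds 1 bit to every symbol beneath it): 5/37 + 11/37 = 16/37; 16/37 + 21/37 = 1. Resulting codeword lengths (in the order the probabilities were given): (2, 2, 1). L_avg = sum(p_i * l_i) = 11/37*2 + 5/37*2 + 21/37*1 = 53/37 = 1.4324

1.4324 bits


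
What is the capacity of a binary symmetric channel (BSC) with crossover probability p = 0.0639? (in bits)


H(p) = -p*log2(p) - (1-p)*log2(1-p) = -0.0639*log2(0.0639) - 0.9361*log2(0.9361) = 0.253558 + 0.089178 = 0.3427. C = 1 - H(p) = 1 - 0.3427 = 0.6573

0.6573 bits


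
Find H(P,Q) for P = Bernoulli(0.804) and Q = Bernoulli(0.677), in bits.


H(P,Q) = -p*log2(q) - (1-p)*log2(1-q). -0.804*log2(0.677) = 0.452469; -0.196*log2(0.323) = 0.319557. H(P,Q) = 0.452469 + 0.319557 = 0.772

0.772 bits


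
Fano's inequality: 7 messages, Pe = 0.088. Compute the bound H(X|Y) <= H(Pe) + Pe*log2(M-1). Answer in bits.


H(Pe) = -Pe*log2(Pe) - (1-Pe)*log2(1-Pe) = -0.088*log2(0.088) - 0.912*log2(0.912) = 0.308559 + 0.121200 = 0.4298. Pe*log2(M-1) = 0.088*log2(6) = 0.227477. Bound = H(Pe) + Pe*log2(M-1) = 0.308559 + 0.121200 + 0.227477 = 0.6572

0.6572 bits


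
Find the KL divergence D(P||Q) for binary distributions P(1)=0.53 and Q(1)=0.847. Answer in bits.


KL = p*log2(p/q) + (1-p)*log2((1-p)/(1-q)) = 0.53*log2(0.53/0.847) + 0.47*log2(0.47/0.153) = 0.4025

0.4025 bits


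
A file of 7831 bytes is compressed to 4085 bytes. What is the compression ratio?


Ratio = original / compressed = 7831 / 4085 = 1.917

1.917


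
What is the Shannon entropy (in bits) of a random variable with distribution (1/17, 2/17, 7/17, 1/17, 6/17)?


H = -sum(p_i * log2(p_i)). Terms: -(1/17)*log2(1/17) = 0.240439; -(2/17)*log2(2/17) = 0.363231; -(7/17)*log2(7/17) = 0.527103; -(1/17)*log2(1/17) = 0.240439; -(6/17)*log2(6/17) = 0.530294. H = 0.240439 + 0.363231 + 0.527103 + 0.240439 + 0.530294 = 1.9015

1.9015 bits


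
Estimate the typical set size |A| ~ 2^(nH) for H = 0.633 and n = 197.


log2|A_typical| = nH = 197 * 0.633 = 124.701, so |A_typical| ~ 2^124.701 = 3.457e+37

3.457e+37


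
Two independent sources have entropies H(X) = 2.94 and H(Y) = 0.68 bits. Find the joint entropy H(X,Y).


For independent variables, H(X,Y) = H(X) + H(Y) = 2.94 + 0.68 = 3.62

3.62 bits


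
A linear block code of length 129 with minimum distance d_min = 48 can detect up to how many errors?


Detection capability = d_min - 1 = 48 - 1 = 47

47 errors


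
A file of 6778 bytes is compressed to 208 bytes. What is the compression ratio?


Ratio = original / compressed = 6778 / 208 = 32.5865

32.5865


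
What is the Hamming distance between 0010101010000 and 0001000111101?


Count differing positions: . . ^ ^ ^ . ^ ^ . ^ ^ . ^ = 8 differences

8


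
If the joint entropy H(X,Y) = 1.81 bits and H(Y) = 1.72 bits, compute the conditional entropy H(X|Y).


H(X|Y) = H(X,Y) - H(Y) = 1.81 - 1.72 = 0.09

0.09 bits


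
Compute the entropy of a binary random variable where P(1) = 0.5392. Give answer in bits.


H = -p*log2(p) - (1-p)*log2(1-p). -0.5392*log2(0.5392) = 0.480485; -0.4608*log2(0.4608) = 0.515076. H = 0.480485 + 0.515076 = 0.9956

0.9956 bits


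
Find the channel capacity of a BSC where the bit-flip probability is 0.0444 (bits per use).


H(p) = -p*log2(p) - (1-p)*log2(1-p) = -0.0444*log2(0.0444) - 0.9556*log2(0.9556) = 0.199502 + 0.062612 = 0.2621. C = 1 - H(p) = 1 - 0.2621 = 0.7379

0.7379 bits


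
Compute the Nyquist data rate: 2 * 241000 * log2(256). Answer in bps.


Rate = 2 * B * log2(M) = 2 * 241000 * 8.0 = 3856000.0

3856000.0 bps


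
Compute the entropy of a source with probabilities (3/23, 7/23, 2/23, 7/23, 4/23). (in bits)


H = -sum(p_i * log2(p_i)). Terms: -(3/23)*log2(3/23) = 0.383296; -(7/23)*log2(7/23) = 0.522324; -(2/23)*log2(2/23) = 0.306397; -(7/23)*log2(7/23) = 0.522324; -(4/23)*log2(4/23) = 0.438880. H = 0.383296 + 0.522324 + 0.306397 + 0.522324 + 0.438880 = 2.1732

2.1732 bits


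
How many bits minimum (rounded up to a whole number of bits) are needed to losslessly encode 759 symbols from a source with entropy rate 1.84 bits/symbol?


Minimum bits >= n * H = 759 * 1.84 = 1396.56, rounded up to a whole number of bits = 1397

1397 bits


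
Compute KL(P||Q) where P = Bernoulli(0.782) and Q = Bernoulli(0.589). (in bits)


KL = p*log2(p/q) + (1-p)*log2((1-p)/(1-q)) = 0.782*log2(0.782/0.589) + 0.218*log2(0.218/0.411) = 0.1203

0.1203 bits


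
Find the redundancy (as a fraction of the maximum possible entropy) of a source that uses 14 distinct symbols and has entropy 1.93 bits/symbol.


H_max = log2(K) = log2(14) = 3.8074 bits/symbol. Redundancy = 1 - H/H_max = 1 - 1.93/3.8074 = 1 - 0.5069 = 0.4931

0.4931


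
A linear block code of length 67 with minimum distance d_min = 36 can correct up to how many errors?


Correction capability = floor((d-1)/2) = floor((36-1)/2) = 17

17 errors


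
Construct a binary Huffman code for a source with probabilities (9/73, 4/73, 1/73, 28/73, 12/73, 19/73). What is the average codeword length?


Huffman construction (repeatedly merge the two least-probable nodes; each merge adds 1 bit to every symbol beneath it): 1/73 + 4/73 = 5/73; 5/73 + 9/73 = 14/73; 12/73 + 14/73 = 26/73; 19/73 + 26/73 = 45/73; 28/73 + 45/73 = 1. Resulting codeword lengths (in the order the probabilities were given): (4, 5, 5, 1, 3, 2). L_avg = sum(p_i * l_i) = 9/73*4 + 4/73*5 + 1/73*5 + 28/73*1 + 12/73*3 + 19/73*2 = 163/73 = 2.2329

2.2329 bits
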